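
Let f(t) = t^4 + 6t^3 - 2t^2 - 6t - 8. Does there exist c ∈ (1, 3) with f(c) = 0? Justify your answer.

Yes, f has a root in the interval.

f(1) = -9 and f(3) = 199, which have opposite signs.
As a polynomial, f is continuous on every closed interval.
By the Intermediate Value Theorem, f takes the value 0 somewhere in the open interval.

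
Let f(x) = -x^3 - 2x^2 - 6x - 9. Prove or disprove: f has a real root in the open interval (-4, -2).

No such root exists.

Evaluate at the endpoints: f(-4) = 47, f(-2) = 3 — same sign (positive).
f'(x) = -3x^2 - 4x - 6 has discriminant (-4)² − 4·(-3)·(-6) = -56 < 0, so f' has no real roots and is negative for every real x.
So f is strictly decreasing; between -4 and -2 its values lie between f(-4) = 47 and f(-2) = 3, all positive. Therefore f has no root in (-4, -2).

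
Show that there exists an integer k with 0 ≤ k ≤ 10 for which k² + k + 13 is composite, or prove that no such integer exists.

At k = 10: 10² + 10 + 13 = 123 = 3·41, which is composite.

k = 10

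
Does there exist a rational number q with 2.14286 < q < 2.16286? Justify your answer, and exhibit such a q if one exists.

q = 28/13

Scale by 13: the interval becomes (27.85718, 28.11718), which contains the integer 28.
Dividing back, 2.14286 < 28/13 < 2.16286, and 28/13 is rational.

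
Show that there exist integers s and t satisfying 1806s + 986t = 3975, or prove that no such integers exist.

Both 1806 and 986 are divisible by gcd(1806, 986) = 2, hence so is any combination 1806s + 986t.
However 3975 leaves remainder 1 on division by 2.
So the equation is unsolvable over ℤ.

No, no such integers exist.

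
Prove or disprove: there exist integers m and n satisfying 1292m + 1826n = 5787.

gcd(1292, 1826) = 2, so every integer of the form 1292m + 1826n is a multiple of 2.
But 5787 is not a multiple of 2 (it leaves remainder 1).
Therefore 1292m + 1826n = 5787 has no solution in integers.

No, no such integers exist.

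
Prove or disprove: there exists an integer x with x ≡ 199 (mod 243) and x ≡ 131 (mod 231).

No such integer exists.

Reduce both congruences modulo 3, which divides 243 and 231: they say x ≡ 199 (mod 3) and x ≡ 131 (mod 3).
But 199 mod 3 = 1 while 131 mod 3 = 2, a contradiction.
Hence the system has no solution.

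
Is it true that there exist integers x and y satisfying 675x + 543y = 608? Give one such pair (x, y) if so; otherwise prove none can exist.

gcd(675, 543) = 3, so every integer of the form 675x + 543y is a multiple of 3.
However 608 leaves remainder 2 on division by 3.
Therefore 675x + 543y = 608 has no solution in integers.

No such integers exist.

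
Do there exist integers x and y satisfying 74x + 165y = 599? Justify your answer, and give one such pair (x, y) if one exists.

74 and 165 are coprime, so 74x + 165y ranges over all of ℤ.
Dividing repeatedly: 165 = 2·74 + 17, 74 = 4·17 + 6, 17 = 2·6 + 5, 6 = 1·5 + 1, 5 = 5·1 + 0.
Back-substituting, 1 = 6 − 1·5 = 6 − (17 − 2·6) = −17 + 3·6 = −17 + 3·(74 − 4·17) = 3·74 − 13·17 = 3·74 − 13·(165 − 2·74) = −13·165 + 29·74; that is, 74·29 + 165·(-13) = 1.
Scaling by 599 gives the particular solution (x, y) = (17371, -7787).
Subtracting 105·165 from x and adding 105·74 to y gives the tidier solution (46, -17).
Check: 74·46 + 165·(-17) = 3404 − 2805 = 599. ✓

x = 46, y = -17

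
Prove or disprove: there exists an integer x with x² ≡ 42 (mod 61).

Take x = 15. Then 15² = 225 = 3·61 + 42, so 15² ≡ 42 (mod 61).

x = 15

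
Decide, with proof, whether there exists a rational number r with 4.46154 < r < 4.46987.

r = 67/15

Scale by 15: the interval becomes (66.92310, 67.04805), which contains the integer 67.
Hence 67/15 is a rational number with 4.46154 < 67/15 < 4.46987.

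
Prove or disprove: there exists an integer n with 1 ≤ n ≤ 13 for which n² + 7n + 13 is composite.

n = 7

At n = 7: 7² + 7·7 + 13 = 111 = 3·37, which is composite.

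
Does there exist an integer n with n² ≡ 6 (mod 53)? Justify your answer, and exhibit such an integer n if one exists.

Take n = 35. Then 35² = 1225 = 23·53 + 6, so 35² ≡ 6 (mod 53).

n = 35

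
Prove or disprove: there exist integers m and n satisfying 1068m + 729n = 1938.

Every value of 1068m + 729n is a multiple of gcd(1068, 729) = 3; since 3 ∣ 1938, solutions exist.
Dividing through by 3 reduces the equation to 356m + 243n = 646.
Run the Euclidean algorithm on 356 and 243: 356 = 1·243 + 113, 243 = 2·113 + 17, 113 = 6·17 + 11, 17 = 1·11 + 6, 11 = 1·6 + 5, 6 = 1·5 + 1, 5 = 5·1 + 0.
Back-substituting, 1 = 6 − 1·5 = 6 − (11 − 1·6) = −11 + 2·6 = −11 + 2·(17 − 1·11) = 2·17 − 3·11 = 2·17 − 3·(113 − 6·17) = −3·113 + 20·17 = −3·113 + 20·(243 − 2·113) = 20·243 − 43·113 = 20·243 − 43·(356 − 1·243) = −43·356 + 63·243; that is, 356·(-43) + 243·63 = 1.
Times 646: 356·(-27778) + 243·40698 = 646, so (-27778, 40698) solves it.
The general solution is m = -27778 + 243k, n = 40698 − 356k; taking k = 115 gives the smaller pair m = 167, n = -242.
Check: 1068·167 + 729·(-242) = 178356 − 176418 = 1938. ✓

m = 167, n = -242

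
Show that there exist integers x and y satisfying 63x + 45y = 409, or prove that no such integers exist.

Both 63 and 45 are divisible by gcd(63, 45) = 9, hence so is any combination 63x + 45y.
But 409 = 9·45 + 4, so 9 ∤ 409.
So the equation is unsolvable over ℤ.

No, no such integers exist.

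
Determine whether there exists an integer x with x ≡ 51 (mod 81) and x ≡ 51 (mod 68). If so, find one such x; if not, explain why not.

Since 81 and 68 share no common factor, CRT says the pair of congruences has a solution (unique mod 5508).
Any solution of the first congruence is x = 51 + 81t; substituting into the second, 81t ≡ 51 − 51 ≡ 0 (mod 68).
81 ≡ 13 (mod 68), so this reads 13t ≡ 0 (mod 68). t = 0 satisfies this.
Taking t = 0 gives x = 51 + 81·0 = 51.
Check: 51 mod 81 = 51, 51 mod 68 = 51. ✓

x = 51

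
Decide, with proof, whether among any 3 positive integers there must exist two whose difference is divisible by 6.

Try 3 consecutive integers, 11, 12, 13. Their remainders mod 6 are 5, 0, 1 — pairwise different, as any 3 ≤ 6 consecutive integers have distinct residues.
Any two of them differ by at most 2 < 6 and by at least 1, so no difference is a multiple of 6.

No; for instance {11, 12, 13} is a counterexample.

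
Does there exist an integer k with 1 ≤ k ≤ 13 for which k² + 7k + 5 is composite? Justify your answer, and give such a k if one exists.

k = 11

At k = 11: 11² + 7·11 + 5 = 203 = 7·29, which is composite.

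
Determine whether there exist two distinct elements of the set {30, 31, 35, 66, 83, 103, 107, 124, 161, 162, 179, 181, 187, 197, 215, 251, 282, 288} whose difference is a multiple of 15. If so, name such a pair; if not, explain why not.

Yes: 31 and 181.

Both 31 and 181 leave remainder 1 on division by 15; their difference 150 = 10·15 is a multiple of 15.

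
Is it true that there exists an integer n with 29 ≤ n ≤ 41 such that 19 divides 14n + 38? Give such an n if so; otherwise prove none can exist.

n = 38

Scanning upward from n = 29 gives 444, 458, 472, 486, 500, 514, 528, 542, 556, none divisible by 19. Try n = 38: 14·38 + 38 = 570 = 30·19, which is divisible by 19.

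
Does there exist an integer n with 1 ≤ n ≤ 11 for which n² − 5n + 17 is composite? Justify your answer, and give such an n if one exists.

There is no such integer n in that range.

The values for n = 1, 2, …, 11 are 13, 11, 11, 13, 17, 23, 31, 41, 53, 67, 83, and each of these is prime.
So no value in the range makes the expression composite.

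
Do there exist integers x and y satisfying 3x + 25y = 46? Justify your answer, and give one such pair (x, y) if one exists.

Since gcd(3, 25) = 1, every integer is an integer combination of 3 and 25.
Dividing repeatedly: 25 = 8·3 + 1, 3 = 3·1 + 0.
Working back up the chain: 1 = 25 − 8·3. So 3·(-8) + 25·1 = 1.
Multiplying through by 46: x = (-8)·46 = -368, y = 1·46 = 46 is a solution.
Adding 15·25 to x and subtracting 15·3 from y gives the tidier solution (7, 1).
Check: 3·7 + 25·1 = 21 + 25 = 46. ✓

x = 7, y = 1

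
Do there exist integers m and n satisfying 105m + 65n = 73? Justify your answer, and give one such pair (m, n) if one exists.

Any value of 105m + 65n is a multiple of gcd(105, 65) = 5.
But 73 is not a multiple of 5 (it leaves remainder 3).
Therefore 105m + 65n = 73 has no solution in integers.

No, no such integers exist.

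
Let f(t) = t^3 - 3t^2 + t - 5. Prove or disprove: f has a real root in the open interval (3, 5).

Yes, f has a root in the interval.

f(3) = -2 and f(5) = 50, which have opposite signs.
f is continuous everywhere (it is a polynomial), in particular on [3, 5].
By the Intermediate Value Theorem f must vanish at some point of (3, 5).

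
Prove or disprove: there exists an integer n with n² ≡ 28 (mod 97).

Apply Euler's criterion with the prime 97: 28 is a quadratic residue iff 28^48 ≡ 1 (mod 97), and a non-residue iff it is ≡ −1.
Squaring successively (mod 97): 28^2 = 784 ≡ 8; 28^4 ≡ 8² = 64 ≡ 64; 28^8 ≡ 64² = 4096 ≡ 22; 28^16 ≡ 22² = 484 ≡ 96; 28^32 ≡ 96² = 9216 ≡ 1.
Since 48 = 32 + 16, 28^48 ≡ 1 · 96; multiplying out mod 97: 1·96 = 96 ≡ 96. Thus 28^48 ≡ 96 ≡ −1 (mod 97).
By Euler's criterion 28 is a quadratic non-residue mod 97: no n satisfies n² ≡ 28 (mod 97).

No such integer exists.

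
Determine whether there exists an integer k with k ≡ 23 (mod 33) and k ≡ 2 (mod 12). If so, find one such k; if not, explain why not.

k = 122

gcd(33, 12) = 3. A simultaneous solution exists iff 23 ≡ 2 (mod 3); here 23 mod 3 = 2 = 2 mod 3, so it does.
The integers ≡ 23 (mod 33) are 23, 56, 89, 122, …; their remainders mod 12 are 11, 8, 5, 2, so k = 122 is the first that is ≡ 2 (mod 12).
Check: 122 mod 33 = 23, 122 mod 12 = 2. ✓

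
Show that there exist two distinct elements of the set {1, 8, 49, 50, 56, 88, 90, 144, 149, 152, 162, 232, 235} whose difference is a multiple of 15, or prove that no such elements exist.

Two integers differ by a multiple of 15 exactly when they have the same residue mod 15. The residues are 1↦1, 8↦8, 49↦4, 50↦5, 56↦11, 88↦13, 90↦0, 144↦9, 149↦14, 152↦2, 162↦12, 232↦7, 235↦10.
No residue repeats among the 13 elements, so no pair has difference ≡ 0 (mod 15).

There is no such pair.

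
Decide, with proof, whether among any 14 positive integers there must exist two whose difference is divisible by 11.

There are exactly 11 possible remainders on division by 11.
With 14 integers and only 11 classes, the pigeonhole principle forces two of them, say a and b, into the same class.
Then a ≡ b (mod 11), i.e. 11 ∣ (a − b).

Yes.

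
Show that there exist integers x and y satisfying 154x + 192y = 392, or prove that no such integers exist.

x = 20, y = -14

gcd(154, 192) = 2, and 2 divides 392, so integer solutions exist.
Dividing through by 2 reduces the equation to 77x + 96y = 196.
Dividing repeatedly: 96 = 1·77 + 19, 77 = 4·19 + 1, 19 = 19·1 + 0.
Back-substituting, 1 = 77 − 4·19 = 77 − 4·(96 − 1·77) = −4·96 + 5·77; that is, 77·5 + 96·(-4) = 1.
Times 196: 77·980 + 96·(-784) = 196, so (980, -784) solves it.
Shifting by a multiple of (96, −77) keeps it a solution: x = 980 − 10·96 = 20, y = -784 + 10·77 = -14.
Indeed 154·20 + 192·(-14) = 3080 − 2688 = 392.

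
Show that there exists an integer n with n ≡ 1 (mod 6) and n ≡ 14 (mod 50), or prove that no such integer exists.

Reduce both congruences modulo 2, which divides 6 and 50: they say n ≡ 1 (mod 2) and n ≡ 14 (mod 2).
However 1 ≡ 1 and 14 ≡ 0 (mod 2), and 1 ≠ 0.
So no integer satisfies both congruences.

No, no such integer exists.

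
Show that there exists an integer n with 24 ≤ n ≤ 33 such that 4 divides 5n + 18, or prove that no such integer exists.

n = 26

Scanning upward from n = 24 gives 138, 143, none divisible by 4. At n = 26 we get 5·26 + 18 = 148, and 148 = 4·37.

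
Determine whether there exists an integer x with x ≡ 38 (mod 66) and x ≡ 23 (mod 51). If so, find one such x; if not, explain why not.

x = 1094

Here gcd(66, 51) = 3, and both 38 and 23 leave remainder 2 mod 3, so the system is consistent.
Put x = 38 + 66t, so we need 66t ≡ 36 (mod 51), equivalently (divide by 3) 22t ≡ 12 (mod 17).
22 ≡ 5 (mod 17), so this reads 5t ≡ 12 (mod 17). Note 5·7 = 35 ≡ 1 (mod 17) (as 35 − 1 = 2·17), so 5⁻¹ ≡ 7.
Multiplying by 7: t ≡ 7·12 = 84 ≡ 16 (mod 17).
Then x = 38 + 66·16 = 1094.
Verify: 1094 = 16·66 + 38 and 1094 = 21·51 + 23. ✓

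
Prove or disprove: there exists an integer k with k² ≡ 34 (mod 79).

79 is prime, so by Euler's criterion 34 is a square mod 79 iff 34^((79−1)/2) = 34^39 ≡ 1 (mod 79).
Repeated squaring mod 79: 34^2 = 1156 ≡ 50; 34^4 ≡ 50² = 2500 ≡ 51; 34^8 ≡ 51² = 2601 ≡ 73; 34^16 ≡ 73² = 5329 ≡ 36; 34^32 ≡ 36² = 1296 ≡ 32.
Since 39 = 32 + 4 + 2 + 1, 34^39 ≡ 32 · 51 · 50 · 34; multiplying out mod 79: 32·51 = 1632 ≡ 52, then 52·50 = 2600 ≡ 72, then 72·34 = 2448 ≡ 78. Thus 34^39 ≡ 78 ≡ −1 (mod 79).
By Euler's criterion 34 is a quadratic non-residue mod 79: no k satisfies k² ≡ 34 (mod 79).

No such integer exists.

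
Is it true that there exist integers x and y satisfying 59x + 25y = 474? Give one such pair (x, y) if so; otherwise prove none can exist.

59 and 25 are coprime, so 59x + 25y ranges over all of ℤ.
Run the Euclidean algorithm on 59 and 25: 59 = 2·25 + 9, 25 = 2·9 + 7, 9 = 1·7 + 2, 7 = 3·2 + 1, 2 = 2·1 + 0.
Unwinding: 1 = 7 − 3·2 = 7 − 3·(9 − 1·7) = −3·9 + 4·7 = −3·9 + 4·(25 − 2·9) = 4·25 − 11·9 = 4·25 − 11·(59 − 2·25) = −11·59 + 26·25, i.e. 59·(-11) + 25·26 = 1.
Multiplying through by 474: x = (-11)·474 = -5214, y = 26·474 = 12324 is a solution.
The general solution is x = -5214 + 25k, y = 12324 − 59k; taking k = 209 gives the smaller pair x = 11, y = -7.
Indeed 59·11 + 25·(-7) = 649 − 175 = 474.

x = 11, y = -7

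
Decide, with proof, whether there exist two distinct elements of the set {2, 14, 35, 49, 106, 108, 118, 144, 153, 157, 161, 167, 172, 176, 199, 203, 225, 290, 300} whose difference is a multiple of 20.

No, no such pair exists.

Residues mod 20: 2↦2, 14↦14, 35↦15, 49↦9, 106↦6, 108↦8, 118↦18, 144↦4, 153↦13, 157↦17, 161↦1, 167↦7, 172↦12, 176↦16, 199↦19, 203↦3, 225↦5, 290↦10, 300↦0.
These 19 residues are pairwise different, hence no difference of two elements is divisible by 20.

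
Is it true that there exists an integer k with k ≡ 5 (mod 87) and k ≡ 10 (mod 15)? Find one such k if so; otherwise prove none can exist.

No, no such integer exists.

Both moduli are multiples of 3 = gcd(87, 15), so any solution would satisfy k ≡ 5 and k ≡ 10 modulo 3 simultaneously.
These are incompatible: 5 − 10 = -5 is not divisible by 3.
So no integer satisfies both congruences.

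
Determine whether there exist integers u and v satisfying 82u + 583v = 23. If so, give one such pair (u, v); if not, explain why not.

82 and 583 are coprime, so 82u + 583v ranges over all of ℤ.
Run the Euclidean algorithm on 583 and 82: 583 = 7·82 + 9, 82 = 9·9 + 1, 9 = 9·1 + 0.
Back-substituting, 1 = 82 − 9·9 = 82 − 9·(583 − 7·82) = −9·583 + 64·82; that is, 82·64 + 583·(-9) = 1.
Scaling by 23 gives the particular solution (u, v) = (1472, -207).
Subtracting 2·583 from u and adding 2·82 to v gives the tidier solution (306, -43).
Indeed 82·306 + 583·(-43) = 25092 − 25069 = 23.

u = 306, v = -43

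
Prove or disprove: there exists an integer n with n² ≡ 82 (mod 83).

Apply Euler's criterion with the prime 83: 82 is a quadratic residue iff 82^41 ≡ 1 (mod 83), and a non-residue iff it is ≡ −1.
Squaring successively (mod 83): 82^2 = 6724 ≡ 1; 82^4 ≡ 1² = 1 ≡ 1; 82^8 ≡ 1² = 1 ≡ 1; 82^16 ≡ 1² = 1 ≡ 1; 82^32 ≡ 1² = 1 ≡ 1.
Since 41 = 32 + 8 + 1, 82^41 ≡ 1 · 1 · 82; multiplying out mod 83: 1·1 = 1 ≡ 1, then 1·82 = 82 ≡ 82. Thus 82^41 ≡ 82 ≡ −1 (mod 83).
By Euler's criterion 82 is a quadratic non-residue mod 83: no n satisfies n² ≡ 82 (mod 83).

No such integer exists.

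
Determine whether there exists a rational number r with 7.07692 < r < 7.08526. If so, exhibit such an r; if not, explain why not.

Scale by 12: the interval becomes (84.92304, 85.02312), which contains the integer 85.
Hence 85/12 is a rational number with 7.07692 < 85/12 < 7.08526.

r = 85/12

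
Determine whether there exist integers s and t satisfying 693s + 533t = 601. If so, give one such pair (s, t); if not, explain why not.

s = 147, t = -190

693 and 533 are coprime, so 693s + 533t ranges over all of ℤ.
Dividing repeatedly: 693 = 1·533 + 160, 533 = 3·160 + 53, 160 = 3·53 + 1, 53 = 53·1 + 0.
Back-substituting, 1 = 160 − 3·53 = 160 − 3·(533 − 3·160) = −3·533 + 10·160 = −3·533 + 10·(693 − 1·533) = 10·693 − 13·533; that is, 693·10 + 533·(-13) = 1.
Multiplying through by 601: s = 10·601 = 6010, t = (-13)·601 = -7813 is a solution.
The general solution is s = 6010 + 533k, t = -7813 − 693k; taking k = -11 gives the smaller pair s = 147, t = -190.
Indeed 693·147 + 533·(-190) = 101871 − 101270 = 601.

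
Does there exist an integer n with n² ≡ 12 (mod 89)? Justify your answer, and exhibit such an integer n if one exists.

Apply Euler's criterion with the prime 89: 12 is a quadratic residue iff 12^44 ≡ 1 (mod 89), and a non-residue iff it is ≡ −1.
Squaring successively (mod 89): 12^2 = 144 ≡ 55; 12^4 ≡ 55² = 3025 ≡ 88; 12^8 ≡ 88² = 7744 ≡ 1; 12^16 ≡ 1² = 1 ≡ 1; 12^32 ≡ 1² = 1 ≡ 1.
Since 44 = 32 + 8 + 4, 12^44 ≡ 1 · 1 · 88; multiplying out mod 89: 1·1 = 1 ≡ 1, then 1·88 = 88 ≡ 88. Thus 12^44 ≡ 88 ≡ −1 (mod 89).
The value −1 means 12 is a non-residue modulo 89, so n² ≡ 12 (mod 89) is impossible.

No such integer exists.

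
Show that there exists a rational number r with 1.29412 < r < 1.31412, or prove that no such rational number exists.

r = 13/10

Multiplying by 10: 10·1.29412 = 12.94120 and 10·1.31412 = 13.14120, so the integer 13 lies strictly between them.
So r = 13/10 works: it is a ratio of integers, and dividing 10·1.29412 < 13 < 10·1.31412 through by 10 gives 1.29412 < 13/10 < 1.31412.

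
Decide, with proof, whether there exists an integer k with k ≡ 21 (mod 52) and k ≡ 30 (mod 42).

No such integer exists.

Both moduli are multiples of 2 = gcd(52, 42), so any solution would satisfy k ≡ 21 and k ≡ 30 modulo 2 simultaneously.
But 21 mod 2 = 1 while 30 mod 2 = 0, a contradiction.
Hence the system has no solution.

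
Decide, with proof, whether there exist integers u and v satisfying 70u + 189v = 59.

Any value of 70u + 189v is a multiple of gcd(70, 189) = 7.
But 59 = 7·8 + 3, so 7 ∤ 59.
Hence no integers u, v satisfy the equation.

There are no such integers.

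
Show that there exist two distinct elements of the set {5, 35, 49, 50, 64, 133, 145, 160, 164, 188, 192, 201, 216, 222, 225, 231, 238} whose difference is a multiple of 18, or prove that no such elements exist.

No, no such pair exists.

Two integers differ by a multiple of 18 exactly when they have the same residue mod 18. The residues are 5↦5, 35↦17, 49↦13, 50↦14, 64↦10, 133↦7, 145↦1, 160↦16, 164↦2, 188↦8, 192↦12, 201↦3, 216↦0, 222↦6, 225↦9, 231↦15, 238↦4.
No residue repeats among the 17 elements, so no pair has difference ≡ 0 (mod 18).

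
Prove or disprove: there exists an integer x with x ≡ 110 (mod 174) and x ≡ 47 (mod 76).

Both moduli are multiples of 2 = gcd(174, 76), so any solution would satisfy x ≡ 110 and x ≡ 47 modulo 2 simultaneously.
But 110 mod 2 = 0 while 47 mod 2 = 1, a contradiction.
Hence the system has no solution.

No such integer exists.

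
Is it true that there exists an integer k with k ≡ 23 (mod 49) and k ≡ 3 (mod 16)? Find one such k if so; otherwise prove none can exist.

k = 611

The moduli 49 and 16 are coprime, so by the Chinese Remainder Theorem a unique solution modulo 784 exists.
Write k = 23 + 49t and require 23 + 49t ≡ 3 (mod 16), i.e. 49t ≡ 12 (mod 16).
49 ≡ 1 (mod 16), so this reads 1t ≡ 12 (mod 16). So t ≡ 12 (mod 16).
Taking t = 12 gives k = 23 + 49·12 = 611.
Verify: 611 = 12·49 + 23 and 611 = 38·16 + 3. ✓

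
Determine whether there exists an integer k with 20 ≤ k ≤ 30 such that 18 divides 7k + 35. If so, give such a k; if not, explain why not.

For k = 20, 21, …, 30 the values of 7k + 35 modulo 18 are 13, 2, 9, 16, 5, 12, 1, 8, 15, 4, 11 respectively.
Since 0 is absent from this list, 18 ∤ 7k + 35 for every k with 20 ≤ k ≤ 30.

No such integer k in that range exists.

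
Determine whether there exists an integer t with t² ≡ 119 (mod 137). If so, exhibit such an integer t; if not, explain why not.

t = 16 works: 16² = 256, and 256 − 119 = 137 = 1·137.

t = 16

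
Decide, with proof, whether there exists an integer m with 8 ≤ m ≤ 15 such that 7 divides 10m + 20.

At m = 12 we get 10·12 + 20 = 140, and 140 = 7·20.

m = 12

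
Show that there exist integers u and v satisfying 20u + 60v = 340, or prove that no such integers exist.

u = 2, v = 5

gcd(20, 60) = 20, and 20 divides 340, so integer solutions exist.
Dividing through by 20 reduces the equation to 1u + 3v = 17.
The coefficient of u is 1, so setting v = 0 and u = 17 already solves it.
Shifting by a multiple of (3, −1) keeps it a solution: u = 17 − 5·3 = 2, v = 0 + 5·1 = 5.
Check: 20·2 + 60·5 = 40 + 300 = 340. ✓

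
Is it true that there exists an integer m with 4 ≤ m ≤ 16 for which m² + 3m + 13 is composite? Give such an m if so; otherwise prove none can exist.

At m = 13: 13² + 3·13 + 13 = 221 = 13·17, which is composite.

m = 13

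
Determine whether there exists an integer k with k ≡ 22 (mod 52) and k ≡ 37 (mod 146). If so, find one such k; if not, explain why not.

There is no such integer.

gcd(52, 146) = 2. If k ≡ 22 (mod 52) and k ≡ 37 (mod 146), then k ≡ 22 (mod 2) and k ≡ 37 (mod 2).
However 22 ≡ 0 and 37 ≡ 1 (mod 2), and 0 ≠ 1.
So no integer satisfies both congruences.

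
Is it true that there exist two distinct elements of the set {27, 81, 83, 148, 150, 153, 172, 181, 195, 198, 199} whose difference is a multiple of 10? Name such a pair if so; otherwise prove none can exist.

Yes: 81 and 181.

Reduce each element mod 10: 27↦7, 81↦1, 83↦3, 148↦8, 150↦0, 153↦3, 172↦2, 181↦1, 195↦5, 198↦8, 199↦9. The residue 1 repeats (at 81 and 181), and 181 − 81 = 100 = 10·10.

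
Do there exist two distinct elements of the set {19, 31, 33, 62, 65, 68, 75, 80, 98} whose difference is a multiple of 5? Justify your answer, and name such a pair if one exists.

33 and 68 are such a pair.

Reduce each element mod 5: 19↦4, 31↦1, 33↦3, 62↦2, 65↦0, 68↦3, 75↦0, 80↦0, 98↦3. The residue 3 repeats (at 33 and 68), and 68 − 33 = 35 = 7·5.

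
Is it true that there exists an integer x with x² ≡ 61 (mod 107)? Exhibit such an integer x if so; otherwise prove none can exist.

x = 32

x = 32 works: 32² = 1024, and 1024 − 61 = 963 = 9·107.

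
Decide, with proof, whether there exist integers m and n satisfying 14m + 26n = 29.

Any value of 14m + 26n is a multiple of gcd(14, 26) = 2.
But 29 = 2·14 + 1, so 2 ∤ 29.
So the equation is unsolvable over ℤ.

No, no such integers exist.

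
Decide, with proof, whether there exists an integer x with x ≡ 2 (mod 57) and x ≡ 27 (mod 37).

The moduli 57 and 37 are coprime, so by the Chinese Remainder Theorem a unique solution modulo 2109 exists.
Write x = 2 + 57t and require 2 + 57t ≡ 27 (mod 37), i.e. 57t ≡ 25 (mod 37).
57 ≡ 20 (mod 37), so this reads 20t ≡ 25 (mod 37). Note 20·13 = 260 ≡ 1 (mod 37) (as 260 − 1 = 7·37), so 20⁻¹ ≡ 13.
Multiplying by 13: t ≡ 13·25 = 325 ≡ 29 (mod 37).
With t = 29: x = 2 + 57·29 = 1655.
Check: 1655 mod 57 = 2, 1655 mod 37 = 27. ✓

x = 1655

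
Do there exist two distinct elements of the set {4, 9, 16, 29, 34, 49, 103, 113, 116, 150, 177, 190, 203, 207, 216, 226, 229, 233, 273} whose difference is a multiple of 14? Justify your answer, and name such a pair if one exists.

4 mod 14 = 4 and 116 mod 14 = 4, so 116 − 4 = 112 = 8·14.

Yes: 4 and 116.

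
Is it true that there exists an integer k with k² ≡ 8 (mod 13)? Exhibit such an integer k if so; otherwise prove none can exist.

Computing k² mod 13 for k = 0, 1, …, 6 (enough, by the symmetry k ↦ 13 − k) gives 0, 1, 4, 9, 3, 12, 10.
The set of squares mod 13 is therefore {0, 1, 3, 4, 9, 10, 12}, which does not contain 8.
Hence no integer k has k² ≡ 8 (mod 13).

There is no such integer.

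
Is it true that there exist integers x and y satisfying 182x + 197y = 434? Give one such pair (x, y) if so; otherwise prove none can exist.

x = 63, y = -56

182 and 197 are coprime, so 182x + 197y ranges over all of ℤ.
Run the Euclidean algorithm on 197 and 182: 197 = 1·182 + 15, 182 = 12·15 + 2, 15 = 7·2 + 1, 2 = 2·1 + 0.
Back-substituting, 1 = 15 − 7·2 = 15 − 7·(182 − 12·15) = −7·182 + 85·15 = −7·182 + 85·(197 − 1·182) = 85·197 − 92·182; that is, 182·(-92) + 197·85 = 1.
Multiplying through by 434: x = (-92)·434 = -39928, y = 85·434 = 36890 is a solution.
Adding 203·197 to x and subtracting 203·182 from y gives the tidier solution (63, -56).
Check: 182·63 + 197·(-56) = 11466 − 11032 = 434. ✓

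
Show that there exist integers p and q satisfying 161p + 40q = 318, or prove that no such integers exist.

p = 38, q = -145

Since gcd(161, 40) = 1, every integer is an integer combination of 161 and 40.
Run the Euclidean algorithm on 161 and 40: 161 = 4·40 + 1, 40 = 40·1 + 0.
Working back up the chain: 1 = 161 − 4·40. So 161·1 + 40·(-4) = 1.
Times 318: 161·318 + 40·(-1272) = 318, so (318, -1272) solves it.
Shifting by a multiple of (40, −161) keeps it a solution: p = 318 − 7·40 = 38, q = -1272 + 7·161 = -145.
Check: 161·38 + 40·(-145) = 6118 − 5800 = 318. ✓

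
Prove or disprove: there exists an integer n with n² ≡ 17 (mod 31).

31 is prime, so by Euler's criterion 17 is a square mod 31 iff 17^((31−1)/2) = 17^15 ≡ 1 (mod 31).
Repeated squaring mod 31: 17^2 = 289 ≡ 10; 17^4 ≡ 10² = 100 ≡ 7; 17^8 ≡ 7² = 49 ≡ 18.
Since 15 = 8 + 4 + 2 + 1, 17^15 ≡ 18 · 7 · 10 · 17; multiplying out mod 31: 18·7 = 126 ≡ 2, then 2·10 = 20 ≡ 20, then 20·17 = 340 ≡ 30. Thus 17^15 ≡ 30 ≡ −1 (mod 31).
By Euler's criterion 17 is a quadratic non-residue mod 31: no n satisfies n² ≡ 17 (mod 31).

There is no such integer.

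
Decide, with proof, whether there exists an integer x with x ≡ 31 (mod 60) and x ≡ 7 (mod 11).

x = 271

gcd(60, 11) = 1, so the Chinese Remainder Theorem guarantees exactly one residue class mod 660 satisfying both.
Write x = 31 + 60t and require 31 + 60t ≡ 7 (mod 11), i.e. 60t ≡ 9 (mod 11).
60 ≡ 5 (mod 11), so this reads 5t ≡ 9 (mod 11). Since 5·9 = 45 = 4·11 + 1, the inverse of 5 mod 11 is 9.
Multiplying by 9: t ≡ 9·9 = 81 ≡ 4 (mod 11).
With t = 4: x = 31 + 60·4 = 271.
Check: 271 mod 60 = 31, 271 mod 11 = 7. ✓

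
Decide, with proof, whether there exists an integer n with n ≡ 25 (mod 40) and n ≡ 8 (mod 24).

Reduce both congruences modulo 8, which divides 40 and 24: they say n ≡ 25 (mod 8) and n ≡ 8 (mod 8).
However 25 ≡ 1 and 8 ≡ 0 (mod 8), and 1 ≠ 0.
Hence the system has no solution.

No such integer exists.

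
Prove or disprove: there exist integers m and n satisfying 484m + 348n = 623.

There are no such integers.

Both 484 and 348 are divisible by gcd(484, 348) = 4, hence so is any combination 484m + 348n.
But 623 = 4·155 + 3, so 4 ∤ 623.
Hence no integers m, n satisfy the equation.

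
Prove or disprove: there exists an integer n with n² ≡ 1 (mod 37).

n = 1

Take n = 1. Then 1² = 1, and since 0 ≤ 1 < 37 this is already reduced: 1² ≡ 1 (mod 37).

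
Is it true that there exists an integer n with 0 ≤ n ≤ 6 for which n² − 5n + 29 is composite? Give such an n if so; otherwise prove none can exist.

n = 1

At n = 1: 1² − 5·1 + 29 = 25 = 5·5, which is composite.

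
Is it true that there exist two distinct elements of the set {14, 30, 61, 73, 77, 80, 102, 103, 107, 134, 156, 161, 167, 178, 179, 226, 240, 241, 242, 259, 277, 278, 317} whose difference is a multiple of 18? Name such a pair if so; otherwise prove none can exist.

Both 30 and 102 leave remainder 12 on division by 18; their difference 72 = 4·18 is a multiple of 18.

The pair (30, 102) works.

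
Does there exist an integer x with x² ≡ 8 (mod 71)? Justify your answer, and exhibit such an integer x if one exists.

x = 47

Take x = 47. Then 47² = 2209 = 31·71 + 8, so 47² ≡ 8 (mod 71).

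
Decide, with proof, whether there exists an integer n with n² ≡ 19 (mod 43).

Apply Euler's criterion with the prime 43: 19 is a quadratic residue iff 19^21 ≡ 1 (mod 43), and a non-residue iff it is ≡ −1.
Squaring successively (mod 43): 19^2 = 361 ≡ 17; 19^4 ≡ 17² = 289 ≡ 31; 19^8 ≡ 31² = 961 ≡ 15; 19^16 ≡ 15² = 225 ≡ 10.
Since 21 = 16 + 4 + 1, 19^21 ≡ 10 · 31 · 19; multiplying out mod 43: 10·31 = 310 ≡ 9, then 9·19 = 171 ≡ 42. Thus 19^21 ≡ 42 ≡ −1 (mod 43).
The value −1 means 19 is a non-residue modulo 43, so n² ≡ 19 (mod 43) is impossible.

There is no such integer.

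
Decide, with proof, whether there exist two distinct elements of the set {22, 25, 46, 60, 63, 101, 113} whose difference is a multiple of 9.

Reduce each element modulo 9: 22↦4, 25↦7, 46↦1, 60↦6, 63↦0, 101↦2, 113↦5.
No residue repeats among the 7 elements, so no pair has difference ≡ 0 (mod 9).

No such pair exists.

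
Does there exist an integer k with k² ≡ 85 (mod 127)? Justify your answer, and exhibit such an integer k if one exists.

127 is prime, so by Euler's criterion 85 is a square mod 127 iff 85^((127−1)/2) = 85^63 ≡ 1 (mod 127).
Repeated squaring mod 127: 85^2 = 7225 ≡ 113; 85^4 ≡ 113² = 12769 ≡ 69; 85^8 ≡ 69² = 4761 ≡ 62; 85^16 ≡ 62² = 3844 ≡ 34; 85^32 ≡ 34² = 1156 ≡ 13.
Since 63 = 32 + 16 + 8 + 4 + 2 + 1, 85^63 ≡ 13 · 34 · 62 · 69 · 113 · 85; multiplying out mod 127: 13·34 = 442 ≡ 61, then 61·62 = 3782 ≡ 99, then 99·69 = 6831 ≡ 100, then 100·113 = 11300 ≡ 124, then 124·85 = 10540 ≡ 126. Thus 85^63 ≡ 126 ≡ −1 (mod 127).
The value −1 means 85 is a non-residue modulo 127, so k² ≡ 85 (mod 127) is impossible.

No, no such integer exists.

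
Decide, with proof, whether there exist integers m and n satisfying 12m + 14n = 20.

m = 4, n = -2

Every value of 12m + 14n is a multiple of gcd(12, 14) = 2; since 2 ∣ 20, solutions exist.
Dividing through by 2 reduces the equation to 6m + 7n = 10.
Euclidean algorithm: 7 = 1·6 + 1, 6 = 6·1 + 0.
Unwinding: 1 = 7 − 1·6, i.e. 6·(-1) + 7·1 = 1.
Multiplying through by 10: m = (-1)·10 = -10, n = 1·10 = 10 is a solution.
The general solution is m = -10 + 7k, n = 10 − 6k; taking k = 2 gives the smaller pair m = 4, n = -2.
Indeed 12·4 + 14·(-2) = 48 − 28 = 20.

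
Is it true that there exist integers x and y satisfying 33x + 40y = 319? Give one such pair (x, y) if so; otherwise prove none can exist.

33 and 40 are coprime, so 33x + 40y ranges over all of ℤ.
Dividing repeatedly: 40 = 1·33 + 7, 33 = 4·7 + 5, 7 = 1·5 + 2, 5 = 2·2 + 1, 2 = 2·1 + 0.
Working back up the chain: 1 = 5 − 2·2 = 5 − 2·(7 − 1·5) = −2·7 + 3·5 = −2·7 + 3·(33 − 4·7) = 3·33 − 14·7 = 3·33 − 14·(40 − 1·33) = −14·40 + 17·33. So 33·17 + 40·(-14) = 1.
Times 319: 33·5423 + 40·(-4466) = 319, so (5423, -4466) solves it.
The general solution is x = 5423 + 40k, y = -4466 − 33k; taking k = -135 gives the smaller pair x = 23, y = -11.
Check: 33·23 + 40·(-11) = 759 − 440 = 319. ✓

x = 23, y = -11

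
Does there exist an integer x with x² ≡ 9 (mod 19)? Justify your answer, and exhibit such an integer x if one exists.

x = 16

x = 16 works: 16² = 256, and 256 − 9 = 247 = 13·19.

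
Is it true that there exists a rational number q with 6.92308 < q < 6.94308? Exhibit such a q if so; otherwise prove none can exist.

q = 97/14

Multiplying by 14: 14·6.92308 = 96.92312 and 14·6.94308 = 97.20312, so the integer 97 lies strictly between them.
Hence 97/14 is a rational number with 6.92308 < 97/14 < 6.94308.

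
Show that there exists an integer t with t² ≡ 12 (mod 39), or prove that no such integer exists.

t = 21

Take t = 21. Then 21² = 441 = 11·39 + 12, so 21² ≡ 12 (mod 39).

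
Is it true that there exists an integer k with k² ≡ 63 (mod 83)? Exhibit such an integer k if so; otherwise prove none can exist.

k = 48

Take k = 48. Then 48² = 2304 = 27·83 + 63, so 48² ≡ 63 (mod 83).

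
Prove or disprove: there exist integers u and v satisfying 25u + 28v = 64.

25 and 28 are coprime, so 25u + 28v ranges over all of ℤ.
Euclidean algorithm: 28 = 1·25 + 3, 25 = 8·3 + 1, 3 = 3·1 + 0.
Back-substituting, 1 = 25 − 8·3 = 25 − 8·(28 − 1·25) = −8·28 + 9·25; that is, 25·9 + 28·(-8) = 1.
Multiplying through by 64: u = 9·64 = 576, v = (-8)·64 = -512 is a solution.
The general solution is u = 576 + 28k, v = -512 − 25k; taking k = -20 gives the smaller pair u = 16, v = -12.
Check: 25·16 + 28·(-12) = 400 − 336 = 64. ✓

u = 16, v = -12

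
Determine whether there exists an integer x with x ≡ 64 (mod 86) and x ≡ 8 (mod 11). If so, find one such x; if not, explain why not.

The moduli 86 and 11 are coprime, so by the Chinese Remainder Theorem a unique solution modulo 946 exists.
Write x = 64 + 86t and require 64 + 86t ≡ 8 (mod 11), i.e. 86t ≡ 10 (mod 11).
86 ≡ 9 (mod 11), so this reads 9t ≡ 10 (mod 11). Invert 9 mod 11 by the Euclidean algorithm: 11 = 1·9 + 2, 9 = 4·2 + 1, 2 = 2·1 + 0; back-substituting, 1 = 9 − 4·2 = 9 − 4·(11 − 1·9) = −4·11 + 5·9. Hence 9·5 ≡ 1, so 9⁻¹ ≡ 5 (mod 11).
Multiplying by 5: t ≡ 5·10 = 50 ≡ 6 (mod 11).
Taking t = 6 gives x = 64 + 86·6 = 580.
Verify: 580 = 6·86 + 64 and 580 = 52·11 + 8. ✓

x = 580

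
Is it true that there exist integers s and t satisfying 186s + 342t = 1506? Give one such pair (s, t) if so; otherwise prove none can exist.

Since gcd(186, 342) = 6 and 1506 = 6·251, Bézout's identity guarantees a solution.
Dividing through by 6 reduces the equation to 31s + 57t = 251.
Euclidean algorithm: 57 = 1·31 + 26, 31 = 1·26 + 5, 26 = 5·5 + 1, 5 = 5·1 + 0.
Unwinding: 1 = 26 − 5·5 = 26 − 5·(31 − 1·26) = −5·31 + 6·26 = −5·31 + 6·(57 − 1·31) = 6·57 − 11·31, i.e. 31·(-11) + 57·6 = 1.
Multiplying through by 251: s = (-11)·251 = -2761, t = 6·251 = 1506 is a solution.
The general solution is s = -2761 + 57k, t = 1506 − 31k; taking k = 49 gives the smaller pair s = 32, t = -13.
Indeed 186·32 + 342·(-13) = 5952 − 4446 = 1506.

s = 32, t = -13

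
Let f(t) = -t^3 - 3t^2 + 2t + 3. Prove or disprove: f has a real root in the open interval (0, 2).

f(0) = 3 and f(2) = -13, which have opposite signs.
As a polynomial, f is continuous on every closed interval.
By the Intermediate Value Theorem f must vanish at some point of (0, 2).

Yes, f has a root in the interval.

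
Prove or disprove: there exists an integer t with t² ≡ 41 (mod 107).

t = 24

Take t = 24. Then 24² = 576 = 5·107 + 41, so 24² ≡ 41 (mod 107).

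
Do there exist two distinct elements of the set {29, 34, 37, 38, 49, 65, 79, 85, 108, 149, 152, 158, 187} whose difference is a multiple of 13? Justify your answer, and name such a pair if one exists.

There is no such pair.

Reduce each element modulo 13: 29↦3, 34↦8, 37↦11, 38↦12, 49↦10, 65↦0, 79↦1, 85↦7, 108↦4, 149↦6, 152↦9, 158↦2, 187↦5.
All 13 residues are distinct, so no two elements differ by a multiple of 13.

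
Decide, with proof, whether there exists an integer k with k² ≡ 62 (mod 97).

k = 81

Take k = 81. Then 81² = 6561 = 67·97 + 62, so 81² ≡ 62 (mod 97).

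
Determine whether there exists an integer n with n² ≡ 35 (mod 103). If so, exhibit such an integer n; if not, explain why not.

No, no such integer exists.

Apply Euler's criterion with the prime 103: 35 is a quadratic residue iff 35^51 ≡ 1 (mod 103), and a non-residue iff it is ≡ −1.
Squaring successively (mod 103): 35^2 = 1225 ≡ 92; 35^4 ≡ 92² = 8464 ≡ 18; 35^8 ≡ 18² = 324 ≡ 15; 35^16 ≡ 15² = 225 ≡ 19; 35^32 ≡ 19² = 361 ≡ 52.
Since 51 = 32 + 16 + 2 + 1, 35^51 ≡ 52 · 19 · 92 · 35; multiplying out mod 103: 52·19 = 988 ≡ 61, then 61·92 = 5612 ≡ 50, then 50·35 = 1750 ≡ 102. Thus 35^51 ≡ 102 ≡ −1 (mod 103).
By Euler's criterion 35 is a quadratic non-residue mod 103: no n satisfies n² ≡ 35 (mod 103).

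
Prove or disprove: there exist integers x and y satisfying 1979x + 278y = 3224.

Since gcd(1979, 278) = 1, every integer is an integer combination of 1979 and 278.
Run the Euclidean algorithm on 1979 and 278: 1979 = 7·278 + 33, 278 = 8·33 + 14, 33 = 2·14 + 5, 14 = 2·5 + 4, 5 = 1·4 + 1, 4 = 4·1 + 0.
Working back up the chain: 1 = 5 − 1·4 = 5 − (14 − 2·5) = −14 + 3·5 = −14 + 3·(33 − 2·14) = 3·33 − 7·14 = 3·33 − 7·(278 − 8·33) = −7·278 + 59·33 = −7·278 + 59·(1979 − 7·278) = 59·1979 − 420·278. So 1979·59 + 278·(-420) = 1.
Multiplying through by 3224: x = 59·3224 = 190216, y = (-420)·3224 = -1354080 is a solution.
Subtracting 684·278 from x and adding 684·1979 to y gives the tidier solution (64, -444).
Check: 1979·64 + 278·(-444) = 126656 − 123432 = 3224. ✓

x = 64, y = -444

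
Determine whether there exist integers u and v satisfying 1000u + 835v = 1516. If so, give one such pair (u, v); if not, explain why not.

There are no such integers.

gcd(1000, 835) = 5, so every integer of the form 1000u + 835v is a multiple of 5.
However 1516 leaves remainder 1 on division by 5.
Hence no integers u, v satisfy the equation.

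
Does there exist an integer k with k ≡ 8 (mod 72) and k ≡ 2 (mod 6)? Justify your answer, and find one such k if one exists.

k = 8

gcd(72, 6) = 6. A simultaneous solution exists iff 8 ≡ 2 (mod 6); here 8 mod 6 = 2 = 2 mod 6, so it does.
The smallest candidate k = 8 works directly: 8 ≡ 2 (mod 6).
Indeed 8 ≡ 8 (mod 72) and 8 ≡ 2 (mod 6).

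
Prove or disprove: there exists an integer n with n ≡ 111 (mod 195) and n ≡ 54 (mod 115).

Reduce both congruences modulo 5, which divides 195 and 115: they say n ≡ 111 (mod 5) and n ≡ 54 (mod 5).
However 111 ≡ 1 and 54 ≡ 4 (mod 5), and 1 ≠ 4.
Therefore no such n exists.

There is no such integer.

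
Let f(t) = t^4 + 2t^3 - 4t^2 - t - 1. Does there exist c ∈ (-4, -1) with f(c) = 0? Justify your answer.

Such a root exists.

f(-4) = 67 and f(-1) = -5, which have opposite signs.
As a polynomial, f is continuous on every closed interval.
By the Intermediate Value Theorem f must vanish at some point of (-4, -1).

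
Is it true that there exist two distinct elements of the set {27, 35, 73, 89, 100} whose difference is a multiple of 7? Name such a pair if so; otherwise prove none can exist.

There is no such pair.

Reduce each element modulo 7: 27↦6, 35↦0, 73↦3, 89↦5, 100↦2.
All 5 residues are distinct, so no two elements differ by a multiple of 7.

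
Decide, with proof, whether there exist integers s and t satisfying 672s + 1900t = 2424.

Every value of 672s + 1900t is a multiple of gcd(672, 1900) = 4; since 4 ∣ 2424, solutions exist.
Dividing through by 4 reduces the equation to 168s + 475t = 606.
Euclidean algorithm: 475 = 2·168 + 139, 168 = 1·139 + 29, 139 = 4·29 + 23, 29 = 1·23 + 6, 23 = 3·6 + 5, 6 = 1·5 + 1, 5 = 5·1 + 0.
Back-substituting, 1 = 6 − 1·5 = 6 − (23 − 3·6) = −23 + 4·6 = −23 + 4·(29 − 1·23) = 4·29 − 5·23 = 4·29 − 5·(139 − 4·29) = −5·139 + 24·29 = −5·139 + 24·(168 − 1·139) = 24·168 − 29·139 = 24·168 − 29·(475 − 2·168) = −29·475 + 82·168; that is, 168·82 + 475·(-29) = 1.
Multiplying through by 606: s = 82·606 = 49692, t = (-29)·606 = -17574 is a solution.
The general solution is s = 49692 + 475k, t = -17574 − 168k; taking k = -104 gives the smaller pair s = 292, t = -102.
Indeed 672·292 + 1900·(-102) = 196224 − 193800 = 2424.

s = 292, t = -102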